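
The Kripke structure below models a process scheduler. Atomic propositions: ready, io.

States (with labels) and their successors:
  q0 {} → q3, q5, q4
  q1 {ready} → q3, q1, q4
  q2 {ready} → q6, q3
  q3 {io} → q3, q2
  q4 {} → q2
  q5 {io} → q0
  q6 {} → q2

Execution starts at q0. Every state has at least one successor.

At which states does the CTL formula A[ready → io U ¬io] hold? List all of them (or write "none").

States satisfying ready → io: {q0, q3, q4, q5, q6}.
States satisfying ¬io: {q0, q1, q2, q4, q6}.
States satisfying A[ready → io U ¬io]: {q0, q1, q2, q4, q5, q6}.

{q0, q1, q2, q4, q5, q6}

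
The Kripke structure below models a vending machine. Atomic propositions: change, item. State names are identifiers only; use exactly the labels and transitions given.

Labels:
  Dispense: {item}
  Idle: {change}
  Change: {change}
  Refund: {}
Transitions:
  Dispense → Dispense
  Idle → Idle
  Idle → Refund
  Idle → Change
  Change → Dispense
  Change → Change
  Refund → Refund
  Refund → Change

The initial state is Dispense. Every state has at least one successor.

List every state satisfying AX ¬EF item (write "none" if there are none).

States satisfying ¬EF item: ∅.
States satisfying AX ¬EF item: ∅.

none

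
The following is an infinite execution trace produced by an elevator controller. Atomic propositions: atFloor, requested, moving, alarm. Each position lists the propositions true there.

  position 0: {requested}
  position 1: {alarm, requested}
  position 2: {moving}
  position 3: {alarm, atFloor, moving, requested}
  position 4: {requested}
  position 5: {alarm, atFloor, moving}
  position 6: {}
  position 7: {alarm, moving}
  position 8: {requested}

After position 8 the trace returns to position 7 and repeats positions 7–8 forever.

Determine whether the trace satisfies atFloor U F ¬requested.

Satisfied

Walking from position 0: F ¬requested first holds at position 0, and atFloor holds at every earlier position along the way, so atFloor U F ¬requested holds.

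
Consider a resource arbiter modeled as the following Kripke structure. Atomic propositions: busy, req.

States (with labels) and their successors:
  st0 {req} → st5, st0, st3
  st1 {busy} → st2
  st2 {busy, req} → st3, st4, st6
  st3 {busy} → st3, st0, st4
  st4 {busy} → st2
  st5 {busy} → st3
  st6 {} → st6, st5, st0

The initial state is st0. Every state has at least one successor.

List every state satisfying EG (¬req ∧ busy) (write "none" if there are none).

States satisfying ¬req ∧ busy: {st1, st3, st4, st5}.
States satisfying EG (¬req ∧ busy): {st3, st5}.

{st3, st5}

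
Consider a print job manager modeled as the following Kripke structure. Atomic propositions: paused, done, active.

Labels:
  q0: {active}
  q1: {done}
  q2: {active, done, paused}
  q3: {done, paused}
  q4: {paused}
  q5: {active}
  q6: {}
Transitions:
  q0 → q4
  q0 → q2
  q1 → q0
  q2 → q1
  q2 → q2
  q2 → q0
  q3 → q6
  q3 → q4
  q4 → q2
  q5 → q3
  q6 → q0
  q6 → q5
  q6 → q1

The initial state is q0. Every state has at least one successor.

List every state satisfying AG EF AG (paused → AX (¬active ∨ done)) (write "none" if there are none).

States satisfying EF AG (paused → AX (¬active ∨ done)): ∅.
States satisfying AG EF AG (paused → AX (¬active ∨ done)): ∅.

none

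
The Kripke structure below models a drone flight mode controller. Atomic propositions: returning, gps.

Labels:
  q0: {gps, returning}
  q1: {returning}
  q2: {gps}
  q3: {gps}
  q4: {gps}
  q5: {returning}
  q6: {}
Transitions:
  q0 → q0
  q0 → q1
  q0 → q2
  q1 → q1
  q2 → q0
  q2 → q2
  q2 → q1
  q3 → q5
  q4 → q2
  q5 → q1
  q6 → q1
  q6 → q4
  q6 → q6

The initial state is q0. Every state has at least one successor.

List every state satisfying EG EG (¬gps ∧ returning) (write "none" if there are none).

{q1, q5}

States satisfying EG (¬gps ∧ returning): {q1, q5}.
States satisfying EG EG (¬gps ∧ returning): {q1, q5}.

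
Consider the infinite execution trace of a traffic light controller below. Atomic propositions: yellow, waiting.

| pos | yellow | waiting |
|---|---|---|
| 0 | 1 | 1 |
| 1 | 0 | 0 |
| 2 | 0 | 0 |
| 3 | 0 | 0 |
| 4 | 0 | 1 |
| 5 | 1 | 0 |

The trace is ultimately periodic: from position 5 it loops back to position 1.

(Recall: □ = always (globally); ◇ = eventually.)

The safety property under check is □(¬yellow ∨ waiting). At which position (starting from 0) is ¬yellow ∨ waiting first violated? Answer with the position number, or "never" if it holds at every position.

Check ¬yellow ∨ waiting at each position in order: 0 ✓, 1 ✓, 2 ✓, 3 ✓, 4 ✓.
At position 5 the labels are {yellow}, so ¬yellow ∨ waiting is false there. This is the first violation.

5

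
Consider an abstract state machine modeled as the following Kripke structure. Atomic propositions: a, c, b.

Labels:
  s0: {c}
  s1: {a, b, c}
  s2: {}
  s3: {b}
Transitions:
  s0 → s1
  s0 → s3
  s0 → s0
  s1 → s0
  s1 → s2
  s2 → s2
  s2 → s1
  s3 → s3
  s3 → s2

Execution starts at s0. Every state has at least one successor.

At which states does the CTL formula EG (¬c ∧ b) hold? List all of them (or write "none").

States satisfying ¬c ∧ b: {s3}.
States satisfying EG (¬c ∧ b): {s3}.

{s3}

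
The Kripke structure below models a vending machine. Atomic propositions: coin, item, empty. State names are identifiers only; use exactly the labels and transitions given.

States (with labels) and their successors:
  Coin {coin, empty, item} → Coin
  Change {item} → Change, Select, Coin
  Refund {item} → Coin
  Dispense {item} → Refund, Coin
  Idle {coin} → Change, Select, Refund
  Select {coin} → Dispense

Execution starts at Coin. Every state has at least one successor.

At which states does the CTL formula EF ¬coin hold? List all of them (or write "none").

States satisfying ¬coin: {Change, Refund, Dispense}.
States satisfying EF ¬coin: {Change, Refund, Dispense, Idle, Select}.

{Change, Refund, Dispense, Idle, Select}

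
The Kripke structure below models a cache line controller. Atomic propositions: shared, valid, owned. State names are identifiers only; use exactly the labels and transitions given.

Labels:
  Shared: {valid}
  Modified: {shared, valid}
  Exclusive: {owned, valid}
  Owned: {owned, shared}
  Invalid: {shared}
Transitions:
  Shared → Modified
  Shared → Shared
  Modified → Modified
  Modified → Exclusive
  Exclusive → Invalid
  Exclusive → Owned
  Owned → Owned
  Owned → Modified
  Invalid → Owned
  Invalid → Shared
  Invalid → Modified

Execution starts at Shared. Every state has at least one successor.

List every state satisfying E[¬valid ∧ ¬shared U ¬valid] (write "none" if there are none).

{Owned, Invalid}

States satisfying ¬valid ∧ ¬shared: ∅.
States satisfying ¬valid: {Owned, Invalid}.
States satisfying E[¬valid ∧ ¬shared U ¬valid]: {Owned, Invalid}.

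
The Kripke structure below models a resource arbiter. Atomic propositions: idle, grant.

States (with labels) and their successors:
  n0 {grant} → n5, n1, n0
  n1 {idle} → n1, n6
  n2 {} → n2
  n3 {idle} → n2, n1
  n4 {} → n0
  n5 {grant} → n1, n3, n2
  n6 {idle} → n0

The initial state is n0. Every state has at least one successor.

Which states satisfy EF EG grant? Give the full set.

States satisfying EG grant: {n0}.
States satisfying EF EG grant: {n0, n1, n3, n4, n5, n6}.

{n0, n1, n3, n4, n5, n6}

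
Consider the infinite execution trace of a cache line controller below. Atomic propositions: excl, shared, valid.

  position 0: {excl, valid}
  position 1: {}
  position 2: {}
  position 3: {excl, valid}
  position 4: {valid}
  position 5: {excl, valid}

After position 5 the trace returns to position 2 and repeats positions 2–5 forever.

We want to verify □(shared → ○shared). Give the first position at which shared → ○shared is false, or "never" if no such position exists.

shared → ○shared holds at every position 0..5, and those are all the positions the trace ever visits, so the invariant □(shared → ○shared) is never violated.

never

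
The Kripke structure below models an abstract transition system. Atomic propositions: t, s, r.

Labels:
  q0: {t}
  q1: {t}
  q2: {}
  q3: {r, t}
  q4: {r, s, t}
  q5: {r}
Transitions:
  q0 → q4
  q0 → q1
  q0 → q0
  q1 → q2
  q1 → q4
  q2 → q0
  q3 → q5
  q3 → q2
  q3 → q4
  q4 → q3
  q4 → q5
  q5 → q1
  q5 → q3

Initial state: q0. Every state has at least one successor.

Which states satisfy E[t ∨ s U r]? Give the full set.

States satisfying t ∨ s: {q0, q1, q3, q4}.
States satisfying r: {q3, q4, q5}.
States satisfying E[t ∨ s U r]: {q0, q1, q3, q4, q5}.

{q0, q1, q3, q4, q5}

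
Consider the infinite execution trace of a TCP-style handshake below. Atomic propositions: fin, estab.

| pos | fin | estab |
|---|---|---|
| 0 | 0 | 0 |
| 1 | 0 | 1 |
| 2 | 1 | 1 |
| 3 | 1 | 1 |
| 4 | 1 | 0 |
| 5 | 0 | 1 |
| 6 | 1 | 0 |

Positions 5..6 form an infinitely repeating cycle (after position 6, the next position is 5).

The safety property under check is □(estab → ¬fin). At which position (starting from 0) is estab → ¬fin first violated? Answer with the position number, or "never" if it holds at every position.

Check estab → ¬fin at each position in order: 0 ✓, 1 ✓.
At position 2 the labels are {estab, fin}, so estab → ¬fin is false there. This is the first violation.

2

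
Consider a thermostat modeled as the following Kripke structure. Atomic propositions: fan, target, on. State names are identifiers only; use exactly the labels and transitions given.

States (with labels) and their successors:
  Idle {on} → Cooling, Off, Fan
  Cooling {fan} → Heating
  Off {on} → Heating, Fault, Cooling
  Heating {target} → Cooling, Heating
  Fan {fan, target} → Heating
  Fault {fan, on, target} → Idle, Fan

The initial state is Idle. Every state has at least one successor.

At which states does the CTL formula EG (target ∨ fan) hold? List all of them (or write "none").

{Cooling, Heating, Fan, Fault}

States satisfying target ∨ fan: {Cooling, Heating, Fan, Fault}.
States satisfying EG (target ∨ fan): {Cooling, Heating, Fan, Fault}.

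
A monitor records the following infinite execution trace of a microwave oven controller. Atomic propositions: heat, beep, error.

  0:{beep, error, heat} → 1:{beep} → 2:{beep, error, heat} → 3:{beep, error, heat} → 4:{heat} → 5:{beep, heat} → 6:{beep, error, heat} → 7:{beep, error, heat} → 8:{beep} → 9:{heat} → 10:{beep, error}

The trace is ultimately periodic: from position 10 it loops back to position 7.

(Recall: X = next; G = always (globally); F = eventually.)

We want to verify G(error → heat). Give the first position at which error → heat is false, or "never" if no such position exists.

10

Check error → heat at each position in order: 0 ✓, 1 ✓, 2 ✓, 3 ✓, 4 ✓, 5 ✓, 6 ✓, 7 ✓, 8 ✓, 9 ✓.
At position 10 the labels are {beep, error}, so error → heat is false there. This is the first violation.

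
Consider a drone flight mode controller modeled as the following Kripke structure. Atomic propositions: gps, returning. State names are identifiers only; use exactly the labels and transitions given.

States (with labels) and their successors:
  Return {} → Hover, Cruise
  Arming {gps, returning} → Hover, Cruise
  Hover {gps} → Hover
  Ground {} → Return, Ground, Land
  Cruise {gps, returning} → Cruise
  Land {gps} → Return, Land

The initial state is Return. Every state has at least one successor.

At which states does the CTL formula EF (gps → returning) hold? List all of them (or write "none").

States satisfying gps → returning: {Return, Arming, Ground, Cruise}.
States satisfying EF (gps → returning): {Return, Arming, Ground, Cruise, Land}.

{Return, Arming, Ground, Cruise, Land}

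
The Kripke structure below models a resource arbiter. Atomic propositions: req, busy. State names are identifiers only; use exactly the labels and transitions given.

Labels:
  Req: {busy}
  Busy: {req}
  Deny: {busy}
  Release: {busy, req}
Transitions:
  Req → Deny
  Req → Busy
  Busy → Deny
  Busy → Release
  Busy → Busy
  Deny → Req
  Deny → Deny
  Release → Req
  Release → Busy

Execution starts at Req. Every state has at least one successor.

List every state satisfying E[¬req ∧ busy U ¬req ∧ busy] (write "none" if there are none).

{Req, Deny}

States satisfying ¬req ∧ busy: {Req, Deny}.
States satisfying E[¬req ∧ busy U ¬req ∧ busy]: {Req, Deny}.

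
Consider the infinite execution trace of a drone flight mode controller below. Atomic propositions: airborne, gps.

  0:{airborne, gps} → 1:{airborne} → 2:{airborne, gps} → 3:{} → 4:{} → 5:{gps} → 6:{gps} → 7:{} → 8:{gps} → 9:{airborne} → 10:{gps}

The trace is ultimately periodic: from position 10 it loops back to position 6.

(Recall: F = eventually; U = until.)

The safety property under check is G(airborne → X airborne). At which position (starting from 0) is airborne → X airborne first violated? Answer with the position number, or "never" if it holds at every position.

Check airborne → X airborne at each position in order: 0 ✓, 1 ✓.
At position 2 the labels are {airborne, gps} and the next position 3 has {}, so airborne → X airborne is false there. This is the first violation.

2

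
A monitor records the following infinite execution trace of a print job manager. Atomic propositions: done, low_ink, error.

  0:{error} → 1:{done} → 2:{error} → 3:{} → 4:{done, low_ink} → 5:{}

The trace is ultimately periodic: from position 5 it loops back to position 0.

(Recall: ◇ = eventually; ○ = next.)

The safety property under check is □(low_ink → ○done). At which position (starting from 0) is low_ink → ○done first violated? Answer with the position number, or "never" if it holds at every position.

4

Check low_ink → ○done at each position in order: 0 ✓, 1 ✓, 2 ✓, 3 ✓.
At position 4 the labels are {done, low_ink} and the next position 5 has {}, so low_ink → ○done is false there. This is the first violation.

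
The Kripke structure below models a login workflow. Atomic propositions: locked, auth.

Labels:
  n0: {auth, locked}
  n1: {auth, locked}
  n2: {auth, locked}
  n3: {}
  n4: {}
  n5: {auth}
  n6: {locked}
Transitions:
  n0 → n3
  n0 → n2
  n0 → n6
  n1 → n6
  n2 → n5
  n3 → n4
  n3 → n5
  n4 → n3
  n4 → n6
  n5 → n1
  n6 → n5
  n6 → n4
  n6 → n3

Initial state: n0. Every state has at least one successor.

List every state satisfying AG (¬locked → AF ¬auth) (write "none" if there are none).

States satisfying ¬locked → AF ¬auth: {n0, n1, n2, n3, n4, n5, n6}.
States satisfying AG (¬locked → AF ¬auth): {n0, n1, n2, n3, n4, n5, n6}.

{n0, n1, n2, n3, n4, n5, n6}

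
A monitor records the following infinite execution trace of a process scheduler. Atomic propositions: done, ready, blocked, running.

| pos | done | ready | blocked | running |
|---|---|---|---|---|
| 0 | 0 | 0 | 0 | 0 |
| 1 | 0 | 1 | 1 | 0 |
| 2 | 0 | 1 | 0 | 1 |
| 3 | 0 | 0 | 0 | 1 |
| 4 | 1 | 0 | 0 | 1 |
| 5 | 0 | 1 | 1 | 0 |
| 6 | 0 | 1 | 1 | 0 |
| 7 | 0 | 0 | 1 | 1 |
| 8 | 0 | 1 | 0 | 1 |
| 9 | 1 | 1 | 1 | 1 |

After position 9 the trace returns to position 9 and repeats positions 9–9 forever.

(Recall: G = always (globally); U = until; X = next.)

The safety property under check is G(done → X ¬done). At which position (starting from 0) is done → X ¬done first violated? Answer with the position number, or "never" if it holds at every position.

9

Check done → X ¬done at each position in order: 0 ✓, 1 ✓, 2 ✓, 3 ✓, 4 ✓, 5 ✓, 6 ✓, 7 ✓, 8 ✓.
At position 9 the labels are {blocked, done, ready, running} and the next position 9 has {blocked, done, ready, running}, so done → X ¬done is false there. This is the first violation.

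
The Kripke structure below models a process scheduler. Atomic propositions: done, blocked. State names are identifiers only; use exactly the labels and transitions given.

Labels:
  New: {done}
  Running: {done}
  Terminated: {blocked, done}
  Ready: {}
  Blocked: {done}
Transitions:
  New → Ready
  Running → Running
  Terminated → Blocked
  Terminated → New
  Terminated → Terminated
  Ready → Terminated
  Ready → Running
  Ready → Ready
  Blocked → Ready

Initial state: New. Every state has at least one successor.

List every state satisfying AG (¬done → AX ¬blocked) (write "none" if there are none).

States satisfying ¬done → AX ¬blocked: {New, Running, Terminated, Blocked}.
States satisfying AG (¬done → AX ¬blocked): {Running}.

{Running}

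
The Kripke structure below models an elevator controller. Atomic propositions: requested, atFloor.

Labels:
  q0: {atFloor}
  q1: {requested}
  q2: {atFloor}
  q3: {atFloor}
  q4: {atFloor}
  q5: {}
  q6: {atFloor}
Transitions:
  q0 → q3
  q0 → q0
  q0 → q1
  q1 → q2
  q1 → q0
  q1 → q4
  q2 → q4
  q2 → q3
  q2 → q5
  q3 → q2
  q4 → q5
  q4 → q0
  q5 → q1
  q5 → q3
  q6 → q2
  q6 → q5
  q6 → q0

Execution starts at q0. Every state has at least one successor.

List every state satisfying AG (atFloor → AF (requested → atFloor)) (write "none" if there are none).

{q0, q1, q2, q3, q4, q5, q6}

States satisfying atFloor → AF (requested → atFloor): {q0, q1, q2, q3, q4, q5, q6}.
States satisfying AG (atFloor → AF (requested → atFloor)): {q0, q1, q2, q3, q4, q5, q6}.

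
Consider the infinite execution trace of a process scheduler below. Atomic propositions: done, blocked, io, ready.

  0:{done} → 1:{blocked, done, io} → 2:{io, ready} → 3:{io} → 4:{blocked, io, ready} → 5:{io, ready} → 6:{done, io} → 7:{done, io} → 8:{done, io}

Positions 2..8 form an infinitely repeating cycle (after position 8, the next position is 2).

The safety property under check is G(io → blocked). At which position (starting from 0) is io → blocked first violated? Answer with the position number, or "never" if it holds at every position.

Check io → blocked at each position in order: 0 ✓, 1 ✓.
At position 2 the labels are {io, ready}, so io → blocked is false there. This is the first violation.

2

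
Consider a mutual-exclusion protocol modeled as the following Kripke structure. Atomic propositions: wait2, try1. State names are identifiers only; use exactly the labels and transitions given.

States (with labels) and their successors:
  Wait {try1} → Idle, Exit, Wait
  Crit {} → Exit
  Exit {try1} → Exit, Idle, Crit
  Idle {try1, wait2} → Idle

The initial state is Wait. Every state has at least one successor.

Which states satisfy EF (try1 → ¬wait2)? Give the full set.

States satisfying try1 → ¬wait2: {Wait, Crit, Exit}.
States satisfying EF (try1 → ¬wait2): {Wait, Crit, Exit}.

{Wait, Crit, Exit}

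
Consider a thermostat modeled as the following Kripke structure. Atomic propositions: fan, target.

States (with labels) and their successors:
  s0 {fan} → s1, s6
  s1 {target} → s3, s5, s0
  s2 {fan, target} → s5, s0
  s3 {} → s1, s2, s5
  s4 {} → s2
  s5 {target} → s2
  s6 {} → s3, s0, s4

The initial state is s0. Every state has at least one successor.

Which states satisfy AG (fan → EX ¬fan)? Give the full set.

{s0, s1, s2, s3, s4, s5, s6}

States satisfying fan → EX ¬fan: {s0, s1, s2, s3, s4, s5, s6}.
States satisfying AG (fan → EX ¬fan): {s0, s1, s2, s3, s4, s5, s6}.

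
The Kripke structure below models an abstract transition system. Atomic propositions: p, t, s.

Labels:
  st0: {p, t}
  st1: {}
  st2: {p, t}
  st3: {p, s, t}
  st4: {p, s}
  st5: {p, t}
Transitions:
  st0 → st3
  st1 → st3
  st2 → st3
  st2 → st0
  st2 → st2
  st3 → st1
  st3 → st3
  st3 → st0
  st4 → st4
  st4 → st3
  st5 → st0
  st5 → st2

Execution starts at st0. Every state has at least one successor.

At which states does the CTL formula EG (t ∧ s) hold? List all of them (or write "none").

States satisfying t ∧ s: {st3}.
States satisfying EG (t ∧ s): {st3}.

{st3}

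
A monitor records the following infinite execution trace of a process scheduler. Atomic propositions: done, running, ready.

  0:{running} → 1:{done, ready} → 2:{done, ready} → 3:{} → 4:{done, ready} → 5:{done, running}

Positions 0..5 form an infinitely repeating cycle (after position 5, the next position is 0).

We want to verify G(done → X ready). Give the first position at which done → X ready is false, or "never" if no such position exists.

Check done → X ready at each position in order: 0 ✓, 1 ✓.
At position 2 the labels are {done, ready} and the next position 3 has {}, so done → X ready is false there. This is the first violation.

2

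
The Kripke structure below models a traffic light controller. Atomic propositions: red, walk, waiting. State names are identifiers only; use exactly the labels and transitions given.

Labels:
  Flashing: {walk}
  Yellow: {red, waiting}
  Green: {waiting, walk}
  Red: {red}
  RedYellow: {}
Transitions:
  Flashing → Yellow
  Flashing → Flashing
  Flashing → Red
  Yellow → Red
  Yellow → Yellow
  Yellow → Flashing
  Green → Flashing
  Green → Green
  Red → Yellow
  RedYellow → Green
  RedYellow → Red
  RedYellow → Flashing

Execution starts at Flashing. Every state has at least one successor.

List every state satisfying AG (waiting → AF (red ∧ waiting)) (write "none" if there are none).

States satisfying waiting → AF (red ∧ waiting): {Flashing, Yellow, Red, RedYellow}.
States satisfying AG (waiting → AF (red ∧ waiting)): {Flashing, Yellow, Red}.

{Flashing, Yellow, Red}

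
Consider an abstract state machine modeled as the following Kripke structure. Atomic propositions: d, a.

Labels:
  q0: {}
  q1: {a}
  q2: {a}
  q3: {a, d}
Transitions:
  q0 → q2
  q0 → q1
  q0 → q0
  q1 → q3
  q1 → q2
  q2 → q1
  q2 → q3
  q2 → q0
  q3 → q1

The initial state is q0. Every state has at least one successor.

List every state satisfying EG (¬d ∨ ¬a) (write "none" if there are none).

{q0, q1, q2}

States satisfying ¬d ∨ ¬a: {q0, q1, q2}.
States satisfying EG (¬d ∨ ¬a): {q0, q1, q2}.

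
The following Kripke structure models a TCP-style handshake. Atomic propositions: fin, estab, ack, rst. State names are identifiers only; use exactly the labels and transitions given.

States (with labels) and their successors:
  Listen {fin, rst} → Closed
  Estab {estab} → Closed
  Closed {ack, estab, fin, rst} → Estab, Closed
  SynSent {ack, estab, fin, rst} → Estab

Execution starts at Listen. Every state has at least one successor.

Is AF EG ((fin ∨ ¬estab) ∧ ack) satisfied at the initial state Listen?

States satisfying EG ((fin ∨ ¬estab) ∧ ack): {Closed}.
States satisfying AF EG ((fin ∨ ¬estab) ∧ ack): {Listen, Estab, Closed, SynSent}.
Listen ∈ Sat(AF EG ((fin ∨ ¬estab) ∧ ack)).

Yes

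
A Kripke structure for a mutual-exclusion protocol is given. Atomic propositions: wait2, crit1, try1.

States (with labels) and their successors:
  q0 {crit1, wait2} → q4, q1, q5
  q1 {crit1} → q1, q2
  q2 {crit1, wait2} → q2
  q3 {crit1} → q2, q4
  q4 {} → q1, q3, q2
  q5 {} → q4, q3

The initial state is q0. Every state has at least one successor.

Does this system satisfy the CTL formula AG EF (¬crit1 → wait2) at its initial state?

Satisfied

States satisfying EF (¬crit1 → wait2): {q0, q1, q2, q3, q4, q5}.
States satisfying AG EF (¬crit1 → wait2): {q0, q1, q2, q3, q4, q5}.
Every state reachable from q0 satisfies EF (¬crit1 → wait2).
q0 ∈ Sat(AG EF (¬crit1 → wait2)).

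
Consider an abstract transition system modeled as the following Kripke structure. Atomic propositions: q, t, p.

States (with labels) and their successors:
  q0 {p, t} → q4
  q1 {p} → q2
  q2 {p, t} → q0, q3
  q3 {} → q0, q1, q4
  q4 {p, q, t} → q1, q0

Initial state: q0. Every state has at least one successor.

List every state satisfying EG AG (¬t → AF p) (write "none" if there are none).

States satisfying AG (¬t → AF p): {q0, q1, q2, q3, q4}.
States satisfying EG AG (¬t → AF p): {q0, q1, q2, q3, q4}.

{q0, q1, q2, q3, q4}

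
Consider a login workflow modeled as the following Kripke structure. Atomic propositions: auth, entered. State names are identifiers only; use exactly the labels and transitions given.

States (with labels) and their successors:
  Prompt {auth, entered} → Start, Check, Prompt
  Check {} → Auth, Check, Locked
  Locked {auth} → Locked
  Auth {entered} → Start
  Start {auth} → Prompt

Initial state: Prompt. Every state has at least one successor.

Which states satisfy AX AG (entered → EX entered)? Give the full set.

States satisfying AG (entered → EX entered): {Locked}.
States satisfying AX AG (entered → EX entered): {Locked}.

{Locked}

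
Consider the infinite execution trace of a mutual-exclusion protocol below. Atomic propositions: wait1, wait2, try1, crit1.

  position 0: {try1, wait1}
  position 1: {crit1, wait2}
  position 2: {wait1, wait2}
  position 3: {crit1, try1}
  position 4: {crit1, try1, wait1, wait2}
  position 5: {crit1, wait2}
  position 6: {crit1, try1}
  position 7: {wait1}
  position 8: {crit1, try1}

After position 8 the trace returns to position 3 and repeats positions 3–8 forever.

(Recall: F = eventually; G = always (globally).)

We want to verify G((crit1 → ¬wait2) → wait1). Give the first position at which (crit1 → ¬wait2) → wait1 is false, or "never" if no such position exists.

3

Check (crit1 → ¬wait2) → wait1 at each position in order: 0 ✓, 1 ✓, 2 ✓.
At position 3 the labels are {crit1, try1}, so (crit1 → ¬wait2) → wait1 is false there. This is the first violation.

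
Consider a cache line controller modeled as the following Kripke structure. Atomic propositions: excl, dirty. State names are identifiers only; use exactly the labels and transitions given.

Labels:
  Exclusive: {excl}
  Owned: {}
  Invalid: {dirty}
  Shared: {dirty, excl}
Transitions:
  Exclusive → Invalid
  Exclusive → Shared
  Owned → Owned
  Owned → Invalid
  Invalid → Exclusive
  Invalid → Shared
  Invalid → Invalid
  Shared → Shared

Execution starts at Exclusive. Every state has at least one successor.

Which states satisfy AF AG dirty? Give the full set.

{Shared}

States satisfying AG dirty: {Shared}.
States satisfying AF AG dirty: {Shared}.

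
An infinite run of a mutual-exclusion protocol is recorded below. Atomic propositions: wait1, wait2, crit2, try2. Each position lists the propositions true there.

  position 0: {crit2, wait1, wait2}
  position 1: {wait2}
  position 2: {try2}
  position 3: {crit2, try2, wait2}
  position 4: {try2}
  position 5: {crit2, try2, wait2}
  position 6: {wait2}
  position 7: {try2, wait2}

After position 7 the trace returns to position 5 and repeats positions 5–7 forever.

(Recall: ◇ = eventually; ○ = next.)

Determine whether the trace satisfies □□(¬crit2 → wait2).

Does not hold

□(¬crit2 → wait2) must hold at every position from 0 onward. It fails at position 0, so □□(¬crit2 → wait2) is false.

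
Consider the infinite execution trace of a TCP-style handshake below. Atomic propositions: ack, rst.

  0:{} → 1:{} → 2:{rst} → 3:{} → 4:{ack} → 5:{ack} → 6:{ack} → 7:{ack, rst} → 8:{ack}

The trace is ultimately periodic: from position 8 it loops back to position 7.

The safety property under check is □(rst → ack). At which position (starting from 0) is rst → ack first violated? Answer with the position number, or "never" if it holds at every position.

Check rst → ack at each position in order: 0 ✓, 1 ✓.
At position 2 the labels are {rst}, so rst → ack is false there. This is the first violation.

2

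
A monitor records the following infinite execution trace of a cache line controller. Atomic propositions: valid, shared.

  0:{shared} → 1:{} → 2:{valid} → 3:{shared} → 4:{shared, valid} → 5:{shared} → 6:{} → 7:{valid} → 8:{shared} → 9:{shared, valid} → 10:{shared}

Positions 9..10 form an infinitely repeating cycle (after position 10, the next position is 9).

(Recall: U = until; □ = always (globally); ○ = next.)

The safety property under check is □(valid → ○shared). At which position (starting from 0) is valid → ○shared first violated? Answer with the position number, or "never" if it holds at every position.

valid → ○shared holds at every position 0..10, and those are all the positions the trace ever visits, so the invariant □(valid → ○shared) is never violated.

never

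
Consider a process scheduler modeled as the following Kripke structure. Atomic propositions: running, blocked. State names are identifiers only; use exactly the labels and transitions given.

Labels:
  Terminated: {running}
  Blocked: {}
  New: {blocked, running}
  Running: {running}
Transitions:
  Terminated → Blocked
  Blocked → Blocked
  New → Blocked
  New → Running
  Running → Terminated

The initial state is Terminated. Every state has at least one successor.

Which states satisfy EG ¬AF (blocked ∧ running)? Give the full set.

{Terminated, Blocked, Running}

States satisfying ¬AF (blocked ∧ running): {Terminated, Blocked, Running}.
States satisfying EG ¬AF (blocked ∧ running): {Terminated, Blocked, Running}.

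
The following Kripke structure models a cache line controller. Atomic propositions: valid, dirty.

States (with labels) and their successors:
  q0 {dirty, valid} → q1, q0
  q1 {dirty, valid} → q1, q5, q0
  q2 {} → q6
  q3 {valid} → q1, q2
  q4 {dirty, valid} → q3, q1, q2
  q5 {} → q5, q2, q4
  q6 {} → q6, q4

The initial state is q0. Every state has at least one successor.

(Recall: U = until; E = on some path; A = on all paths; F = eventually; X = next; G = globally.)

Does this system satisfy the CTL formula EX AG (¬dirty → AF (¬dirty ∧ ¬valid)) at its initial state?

States satisfying AG (¬dirty → AF (¬dirty ∧ ¬valid)): ∅.
States satisfying EX AG (¬dirty → AF (¬dirty ∧ ¬valid)): ∅.
No suitable path/successor from q0 witnesses the formula.
q0 ∉ Sat(EX AG (¬dirty → AF (¬dirty ∧ ¬valid))).

Violated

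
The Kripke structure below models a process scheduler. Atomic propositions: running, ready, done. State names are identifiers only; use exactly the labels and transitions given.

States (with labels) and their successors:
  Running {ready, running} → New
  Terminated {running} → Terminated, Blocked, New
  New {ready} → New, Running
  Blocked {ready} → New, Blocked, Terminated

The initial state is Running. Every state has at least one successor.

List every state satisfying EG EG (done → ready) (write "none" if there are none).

{Running, Terminated, New, Blocked}

States satisfying EG (done → ready): {Running, Terminated, New, Blocked}.
States satisfying EG EG (done → ready): {Running, Terminated, New, Blocked}.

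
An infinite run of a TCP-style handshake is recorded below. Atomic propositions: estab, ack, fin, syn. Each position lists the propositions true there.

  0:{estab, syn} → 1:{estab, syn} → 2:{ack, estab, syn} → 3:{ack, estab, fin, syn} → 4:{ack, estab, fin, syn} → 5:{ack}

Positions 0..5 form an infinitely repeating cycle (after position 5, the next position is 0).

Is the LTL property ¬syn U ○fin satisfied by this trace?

Does not hold

Walking from position 0: at position 0, ○fin has not yet held and ¬syn fails, so ¬syn U ○fin is false.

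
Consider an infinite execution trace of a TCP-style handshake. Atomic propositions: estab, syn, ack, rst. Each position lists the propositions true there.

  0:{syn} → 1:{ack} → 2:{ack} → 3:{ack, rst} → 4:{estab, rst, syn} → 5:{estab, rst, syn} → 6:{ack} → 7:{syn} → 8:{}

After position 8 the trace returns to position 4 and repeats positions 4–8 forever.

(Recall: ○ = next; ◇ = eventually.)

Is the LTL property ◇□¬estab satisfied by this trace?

□¬estab is false at every position 0..8, so it never becomes true and ◇□¬estab fails.

Does not hold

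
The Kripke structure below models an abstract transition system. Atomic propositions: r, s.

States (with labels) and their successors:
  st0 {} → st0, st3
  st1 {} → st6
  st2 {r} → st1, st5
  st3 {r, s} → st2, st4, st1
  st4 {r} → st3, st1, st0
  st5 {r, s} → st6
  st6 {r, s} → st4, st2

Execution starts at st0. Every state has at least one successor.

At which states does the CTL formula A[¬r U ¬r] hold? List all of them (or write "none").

{st0, st1}

States satisfying ¬r: {st0, st1}.
States satisfying A[¬r U ¬r]: {st0, st1}.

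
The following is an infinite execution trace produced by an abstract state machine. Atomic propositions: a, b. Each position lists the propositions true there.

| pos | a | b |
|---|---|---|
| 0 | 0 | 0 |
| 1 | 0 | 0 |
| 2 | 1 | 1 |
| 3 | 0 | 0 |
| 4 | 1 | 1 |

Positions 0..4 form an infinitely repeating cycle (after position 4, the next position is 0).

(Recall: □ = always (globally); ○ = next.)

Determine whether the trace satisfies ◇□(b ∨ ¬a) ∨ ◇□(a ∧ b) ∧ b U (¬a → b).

Holds

□(b ∨ ¬a) holds at position 0, which is reachable from 0, so ◇□(b ∨ ¬a) holds.
At position 0: ◇□(b ∨ ¬a) is true; ◇□(a ∧ b) ∧ b U (¬a → b) is false; so ◇□(b ∨ ¬a) ∨ ◇□(a ∧ b) ∧ b U (¬a → b) is true.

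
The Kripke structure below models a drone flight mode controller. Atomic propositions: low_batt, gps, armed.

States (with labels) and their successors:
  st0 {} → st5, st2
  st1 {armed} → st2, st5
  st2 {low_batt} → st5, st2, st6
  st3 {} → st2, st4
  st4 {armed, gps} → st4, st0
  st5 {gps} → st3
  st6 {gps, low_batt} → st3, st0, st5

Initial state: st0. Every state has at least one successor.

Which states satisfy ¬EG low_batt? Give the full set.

States satisfying low_batt: {st2, st6}.
States satisfying EG low_batt: {st2}.
States satisfying ¬EG low_batt: {st0, st1, st3, st4, st5, st6}.

{st0, st1, st3, st4, st5, st6}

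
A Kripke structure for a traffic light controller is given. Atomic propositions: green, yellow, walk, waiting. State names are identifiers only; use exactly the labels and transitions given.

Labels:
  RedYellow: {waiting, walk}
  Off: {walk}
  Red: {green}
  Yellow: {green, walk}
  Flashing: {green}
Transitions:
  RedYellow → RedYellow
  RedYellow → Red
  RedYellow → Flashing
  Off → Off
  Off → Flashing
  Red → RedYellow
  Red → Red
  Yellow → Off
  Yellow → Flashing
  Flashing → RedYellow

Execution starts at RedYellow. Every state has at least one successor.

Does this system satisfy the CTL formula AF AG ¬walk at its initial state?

Violated

States satisfying AG ¬walk: ∅.
States satisfying AF AG ¬walk: ∅.
There is a path from RedYellow along which AG ¬walk never holds.
RedYellow ∉ Sat(AF AG ¬walk).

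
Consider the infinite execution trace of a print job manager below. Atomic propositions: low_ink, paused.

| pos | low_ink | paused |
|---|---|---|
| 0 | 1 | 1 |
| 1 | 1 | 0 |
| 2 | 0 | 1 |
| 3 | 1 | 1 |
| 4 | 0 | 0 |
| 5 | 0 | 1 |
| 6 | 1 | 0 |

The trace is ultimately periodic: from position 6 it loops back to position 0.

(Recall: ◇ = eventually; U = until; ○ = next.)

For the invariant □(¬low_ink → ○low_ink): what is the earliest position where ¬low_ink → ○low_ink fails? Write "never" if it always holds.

4

Check ¬low_ink → ○low_ink at each position in order: 0 ✓, 1 ✓, 2 ✓, 3 ✓.
At position 4 the labels are {} and the next position 5 has {paused}, so ¬low_ink → ○low_ink is false there. This is the first violation.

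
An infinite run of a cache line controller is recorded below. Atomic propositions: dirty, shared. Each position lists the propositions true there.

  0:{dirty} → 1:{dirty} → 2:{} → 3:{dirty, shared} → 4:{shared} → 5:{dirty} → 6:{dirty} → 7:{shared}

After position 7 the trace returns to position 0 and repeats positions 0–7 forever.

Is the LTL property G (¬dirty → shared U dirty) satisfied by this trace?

¬dirty → shared U dirty must hold at every position from 0 onward. It fails at position 2, so G (¬dirty → shared U dirty) is false.
Positions where ¬dirty holds: 2, 4, 7.
Check shared U dirty at each: 2→fails, 4→ok, 7→ok.

Does not hold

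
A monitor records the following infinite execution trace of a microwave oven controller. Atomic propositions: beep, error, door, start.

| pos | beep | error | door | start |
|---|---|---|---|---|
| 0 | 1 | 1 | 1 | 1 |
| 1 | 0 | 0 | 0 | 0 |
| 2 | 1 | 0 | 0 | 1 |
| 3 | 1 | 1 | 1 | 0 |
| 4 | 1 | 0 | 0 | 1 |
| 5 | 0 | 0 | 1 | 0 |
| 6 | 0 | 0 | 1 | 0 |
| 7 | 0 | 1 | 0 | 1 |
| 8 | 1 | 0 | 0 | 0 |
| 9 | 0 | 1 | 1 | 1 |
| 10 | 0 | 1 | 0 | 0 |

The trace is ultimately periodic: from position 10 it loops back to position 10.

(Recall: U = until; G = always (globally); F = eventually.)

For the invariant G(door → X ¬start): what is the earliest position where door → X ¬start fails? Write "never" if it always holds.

Check door → X ¬start at each position in order: 0 ✓, 1 ✓, 2 ✓.
At position 3 the labels are {beep, door, error} and the next position 4 has {beep, start}, so door → X ¬start is false there. This is the first violation.

3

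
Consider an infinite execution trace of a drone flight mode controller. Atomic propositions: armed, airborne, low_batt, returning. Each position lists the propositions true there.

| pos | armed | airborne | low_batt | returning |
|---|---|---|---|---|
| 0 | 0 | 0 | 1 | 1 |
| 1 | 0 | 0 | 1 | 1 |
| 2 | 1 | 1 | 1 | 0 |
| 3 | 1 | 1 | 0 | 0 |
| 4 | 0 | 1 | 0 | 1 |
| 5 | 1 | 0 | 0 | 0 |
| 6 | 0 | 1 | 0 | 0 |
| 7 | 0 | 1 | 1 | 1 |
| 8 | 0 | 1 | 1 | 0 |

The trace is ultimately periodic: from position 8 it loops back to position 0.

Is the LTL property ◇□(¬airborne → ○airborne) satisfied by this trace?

Does not hold

□(¬airborne → ○airborne) is false at every position 0..8, so it never becomes true and ◇□(¬airborne → ○airborne) fails.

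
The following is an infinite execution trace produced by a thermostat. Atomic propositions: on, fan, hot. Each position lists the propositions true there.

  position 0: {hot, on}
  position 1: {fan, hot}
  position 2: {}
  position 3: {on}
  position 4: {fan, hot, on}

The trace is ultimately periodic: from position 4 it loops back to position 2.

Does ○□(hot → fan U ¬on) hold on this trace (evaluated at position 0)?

The position after 0 is 1; □(hot → fan U ¬on) is true there.

Satisfied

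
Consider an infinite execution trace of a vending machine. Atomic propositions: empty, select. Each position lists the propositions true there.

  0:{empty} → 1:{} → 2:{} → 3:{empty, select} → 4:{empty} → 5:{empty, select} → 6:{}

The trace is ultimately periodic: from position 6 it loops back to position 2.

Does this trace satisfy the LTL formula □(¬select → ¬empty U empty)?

¬select → ¬empty U empty holds at every position 0..6, and those are all positions ever visited, so □(¬select → ¬empty U empty) holds.
Positions where ¬select holds: 0, 1, 2, 4, 6.
Check ¬empty U empty at each: 0→ok, 1→ok, 2→ok, 4→ok, 6→ok.

Yes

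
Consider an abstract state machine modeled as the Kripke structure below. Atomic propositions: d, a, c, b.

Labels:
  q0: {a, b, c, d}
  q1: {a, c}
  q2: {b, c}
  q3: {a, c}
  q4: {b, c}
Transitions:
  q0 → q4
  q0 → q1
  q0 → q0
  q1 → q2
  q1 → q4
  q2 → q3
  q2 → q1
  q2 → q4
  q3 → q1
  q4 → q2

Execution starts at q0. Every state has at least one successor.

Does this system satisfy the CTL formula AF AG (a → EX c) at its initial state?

States satisfying AG (a → EX c): {q0, q1, q2, q3, q4}.
States satisfying AF AG (a → EX c): {q0, q1, q2, q3, q4}.
q0 ∈ Sat(AF AG (a → EX c)).

Satisfied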